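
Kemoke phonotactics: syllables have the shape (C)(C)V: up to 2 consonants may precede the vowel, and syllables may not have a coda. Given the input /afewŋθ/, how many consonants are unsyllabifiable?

3

Syllabifying with onset maximization leaves /w/, /ŋ/, /θ/ stranded (no codas are permitted; onsets may contain at most 2 consonants).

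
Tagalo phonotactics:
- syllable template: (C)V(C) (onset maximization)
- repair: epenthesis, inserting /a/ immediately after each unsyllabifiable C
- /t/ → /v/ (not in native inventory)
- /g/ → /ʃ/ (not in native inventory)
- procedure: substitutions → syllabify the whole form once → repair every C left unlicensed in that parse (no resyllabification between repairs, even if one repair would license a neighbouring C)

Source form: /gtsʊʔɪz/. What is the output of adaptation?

ʃavasʊʔɪz

Substitution: /g/ → /ʃ/, /t/ → /v/, giving /ʃvsʊʔɪz/.
Syllabifying with onset maximization leaves /ʃ/, /v/ stranded (at most one coda consonant is licensed; onsets are limited to one consonant).
Epenthesis after each stranded consonant: /ʃ/ → /ʃa/, /v/ → /va/.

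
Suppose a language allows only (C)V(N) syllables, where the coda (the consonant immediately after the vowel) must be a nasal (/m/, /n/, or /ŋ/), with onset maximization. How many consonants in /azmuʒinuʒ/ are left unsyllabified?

Syllabifying with onset maximization leaves /z/, /ʒ/ stranded (only a nasal (/m/, /n/, or /ŋ/) is licensed in coda position; onsets are limited to one consonant).

2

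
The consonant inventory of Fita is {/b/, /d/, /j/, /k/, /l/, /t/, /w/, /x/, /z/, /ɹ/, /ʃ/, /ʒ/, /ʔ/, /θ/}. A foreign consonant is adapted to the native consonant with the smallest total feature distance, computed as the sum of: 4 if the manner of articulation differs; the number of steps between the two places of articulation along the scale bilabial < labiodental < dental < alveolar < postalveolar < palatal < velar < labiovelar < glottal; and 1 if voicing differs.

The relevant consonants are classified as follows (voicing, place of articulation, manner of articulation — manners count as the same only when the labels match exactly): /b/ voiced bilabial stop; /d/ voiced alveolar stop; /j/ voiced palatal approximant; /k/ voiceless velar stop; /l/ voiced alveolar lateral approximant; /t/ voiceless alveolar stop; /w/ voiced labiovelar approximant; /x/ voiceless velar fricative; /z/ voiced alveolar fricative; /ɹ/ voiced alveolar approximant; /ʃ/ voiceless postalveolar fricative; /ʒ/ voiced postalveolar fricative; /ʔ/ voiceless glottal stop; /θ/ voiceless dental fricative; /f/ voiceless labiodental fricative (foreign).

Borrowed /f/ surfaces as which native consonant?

θ

/θ/ is closest: same manner (fricative), place distance 1 (labiodental→dental), same voicing; total 1. Next closest is /z/ at distance 3.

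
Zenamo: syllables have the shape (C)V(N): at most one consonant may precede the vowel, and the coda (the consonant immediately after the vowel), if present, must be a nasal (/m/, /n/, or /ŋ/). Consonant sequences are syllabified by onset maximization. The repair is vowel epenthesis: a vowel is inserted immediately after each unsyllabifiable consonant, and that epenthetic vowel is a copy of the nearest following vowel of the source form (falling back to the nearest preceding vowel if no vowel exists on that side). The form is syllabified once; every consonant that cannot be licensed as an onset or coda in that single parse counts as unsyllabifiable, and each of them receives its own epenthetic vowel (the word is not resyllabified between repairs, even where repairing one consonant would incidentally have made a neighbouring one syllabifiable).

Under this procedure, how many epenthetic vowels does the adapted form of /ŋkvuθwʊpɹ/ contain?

The unsyllabifiable consonants are /ŋ/, /k/, /θ/, /p/, /ɹ/; each receives one epenthetic vowel.

5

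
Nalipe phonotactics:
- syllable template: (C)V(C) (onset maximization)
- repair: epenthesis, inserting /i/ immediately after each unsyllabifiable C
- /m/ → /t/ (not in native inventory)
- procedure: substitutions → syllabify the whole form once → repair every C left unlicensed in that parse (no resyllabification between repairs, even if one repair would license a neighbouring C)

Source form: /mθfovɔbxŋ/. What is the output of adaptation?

Substitution: /m/ → /t/, giving /tθfovɔbxŋ/.
Under (C)V(C), the unsyllabifiable consonants are /t/, /θ/, /x/, /ŋ/ (at most one coda consonant is licensed; onsets are limited to one consonant).
Each unlicensed consonant becomes the onset of a new syllable: /t/ → /ti/, /θ/ → /θi/, /x/ → /xi/, /ŋ/ → /ŋi/.

tiθifovɔbxiŋi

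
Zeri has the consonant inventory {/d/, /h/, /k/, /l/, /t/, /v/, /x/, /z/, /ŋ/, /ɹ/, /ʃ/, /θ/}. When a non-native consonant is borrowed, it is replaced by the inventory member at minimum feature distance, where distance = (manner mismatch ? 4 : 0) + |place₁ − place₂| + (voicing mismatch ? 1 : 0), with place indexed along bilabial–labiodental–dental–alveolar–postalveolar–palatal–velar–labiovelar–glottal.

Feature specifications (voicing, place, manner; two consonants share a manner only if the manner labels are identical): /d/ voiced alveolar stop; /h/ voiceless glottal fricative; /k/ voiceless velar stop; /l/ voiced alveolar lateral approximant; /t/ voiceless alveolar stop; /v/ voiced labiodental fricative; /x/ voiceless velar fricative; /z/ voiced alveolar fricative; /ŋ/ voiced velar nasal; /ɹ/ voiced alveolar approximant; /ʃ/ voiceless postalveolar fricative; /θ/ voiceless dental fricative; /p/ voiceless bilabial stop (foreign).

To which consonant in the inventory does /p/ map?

/t/ is closest: same manner (stop), place distance 3 (bilabial→alveolar), same voicing; total 3. Next closest is /d/ at distance 4.

t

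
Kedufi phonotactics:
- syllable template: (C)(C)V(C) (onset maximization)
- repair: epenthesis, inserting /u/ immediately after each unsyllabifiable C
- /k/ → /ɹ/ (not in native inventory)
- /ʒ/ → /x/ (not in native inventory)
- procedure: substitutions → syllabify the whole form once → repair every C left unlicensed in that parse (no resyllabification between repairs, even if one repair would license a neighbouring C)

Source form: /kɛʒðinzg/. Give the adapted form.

Substitution: /k/ → /ɹ/, /ʒ/ → /x/, giving /ɹɛxðinzg/.
Syllabifying with onset maximization leaves /z/, /g/ stranded (at most one coda consonant is licensed; onsets may contain at most 2 consonants).
Each unlicensed consonant becomes the onset of a new syllable: /z/ → /zu/, /g/ → /gu/.

ɹɛxðinzugu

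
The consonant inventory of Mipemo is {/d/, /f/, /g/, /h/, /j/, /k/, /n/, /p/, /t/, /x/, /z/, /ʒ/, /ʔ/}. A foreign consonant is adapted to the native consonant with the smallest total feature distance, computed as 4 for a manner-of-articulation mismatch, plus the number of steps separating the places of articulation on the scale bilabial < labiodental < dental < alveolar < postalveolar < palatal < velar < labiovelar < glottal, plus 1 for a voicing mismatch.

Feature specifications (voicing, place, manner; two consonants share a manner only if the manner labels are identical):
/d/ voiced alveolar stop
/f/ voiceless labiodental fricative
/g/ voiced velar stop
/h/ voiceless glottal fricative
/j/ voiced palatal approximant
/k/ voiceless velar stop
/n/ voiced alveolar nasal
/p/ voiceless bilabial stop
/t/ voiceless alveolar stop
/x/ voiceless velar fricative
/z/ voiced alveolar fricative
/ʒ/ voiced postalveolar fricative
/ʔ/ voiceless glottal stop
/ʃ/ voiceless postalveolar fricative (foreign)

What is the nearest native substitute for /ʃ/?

/ʒ/ is closest: same manner (fricative), place distance 0 (postalveolar→postalveolar), voicing differs (+1); total 1. Next closest is /x/ at distance 2.

ʒ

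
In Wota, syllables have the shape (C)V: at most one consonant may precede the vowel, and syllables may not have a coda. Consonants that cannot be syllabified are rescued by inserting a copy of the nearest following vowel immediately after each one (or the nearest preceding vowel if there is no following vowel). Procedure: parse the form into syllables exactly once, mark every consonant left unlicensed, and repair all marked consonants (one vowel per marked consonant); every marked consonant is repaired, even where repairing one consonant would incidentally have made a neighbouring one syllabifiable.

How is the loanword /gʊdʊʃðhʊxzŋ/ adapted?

Under (C)V, the unsyllabifiable consonants are /ʃ/, /ð/, /x/, /z/, /ŋ/ (no codas are permitted; onsets are limited to one consonant).
Each unlicensed consonant becomes the onset of a new syllable: /ʃ/ → /ʃʊ/, /ð/ → /ðʊ/, /x/ → /xʊ/, /z/ → /zʊ/, /ŋ/ → /ŋʊ/.

gʊdʊʃʊðʊhʊxʊzʊŋʊ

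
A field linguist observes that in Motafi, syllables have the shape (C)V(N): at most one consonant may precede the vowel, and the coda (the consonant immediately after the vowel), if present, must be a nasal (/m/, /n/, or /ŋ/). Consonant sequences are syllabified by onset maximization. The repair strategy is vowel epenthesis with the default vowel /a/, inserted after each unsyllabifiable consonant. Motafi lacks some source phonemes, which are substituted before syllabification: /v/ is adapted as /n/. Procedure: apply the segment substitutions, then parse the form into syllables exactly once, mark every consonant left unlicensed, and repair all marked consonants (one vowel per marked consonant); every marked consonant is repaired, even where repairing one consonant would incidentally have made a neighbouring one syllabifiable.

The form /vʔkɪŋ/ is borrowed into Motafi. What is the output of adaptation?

Substitution: /v/ → /n/, giving /nʔkɪŋ/.
The consonants /n/, /ʔ/ cannot be parsed into a legal (C)V(N) syllable (only a nasal (/m/, /n/, or /ŋ/) is licensed in coda position; onsets are limited to one consonant).
Inserting the epenthetic vowel yields /n/ → /na/, /ʔ/ → /ʔa/.

naʔakɪŋ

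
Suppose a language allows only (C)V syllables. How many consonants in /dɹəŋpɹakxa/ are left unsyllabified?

4

Under (C)V, the unsyllabifiable consonants are /d/, /ŋ/, /p/, /k/ (no codas are permitted; onsets are limited to one consonant).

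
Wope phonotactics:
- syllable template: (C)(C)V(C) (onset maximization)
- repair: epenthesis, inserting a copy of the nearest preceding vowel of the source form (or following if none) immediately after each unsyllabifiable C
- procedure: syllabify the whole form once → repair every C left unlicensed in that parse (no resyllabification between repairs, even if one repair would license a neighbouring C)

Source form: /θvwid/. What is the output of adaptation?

θivwid

Syllabifying with onset maximization leaves /θ/ stranded (at most one coda consonant is licensed; onsets may contain at most 2 consonants).
Epenthesis after each stranded consonant: /θ/ → /θi/.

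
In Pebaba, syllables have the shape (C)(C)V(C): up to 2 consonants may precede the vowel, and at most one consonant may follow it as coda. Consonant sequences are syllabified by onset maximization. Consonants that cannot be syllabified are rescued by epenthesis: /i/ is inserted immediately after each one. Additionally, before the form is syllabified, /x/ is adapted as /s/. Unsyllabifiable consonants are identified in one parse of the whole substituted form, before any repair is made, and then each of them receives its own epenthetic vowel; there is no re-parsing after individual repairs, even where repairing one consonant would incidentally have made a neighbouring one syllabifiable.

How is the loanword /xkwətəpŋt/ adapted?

Substitution: /x/ → /s/, giving /skwətəpŋt/.
Under (C)(C)V(C), the unsyllabifiable consonants are /s/, /ŋ/, /t/ (at most one coda consonant is licensed; onsets may contain at most 2 consonants).
Inserting the epenthetic vowel yields /s/ → /si/, /ŋ/ → /ŋi/, /t/ → /ti/.

sikwətəpŋiti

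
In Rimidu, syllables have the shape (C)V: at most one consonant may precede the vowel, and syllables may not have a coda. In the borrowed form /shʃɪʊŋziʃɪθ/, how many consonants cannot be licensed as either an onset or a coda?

4

Under (C)V, the unsyllabifiable consonants are /s/, /h/, /ŋ/, /θ/ (no codas are permitted; onsets are limited to one consonant).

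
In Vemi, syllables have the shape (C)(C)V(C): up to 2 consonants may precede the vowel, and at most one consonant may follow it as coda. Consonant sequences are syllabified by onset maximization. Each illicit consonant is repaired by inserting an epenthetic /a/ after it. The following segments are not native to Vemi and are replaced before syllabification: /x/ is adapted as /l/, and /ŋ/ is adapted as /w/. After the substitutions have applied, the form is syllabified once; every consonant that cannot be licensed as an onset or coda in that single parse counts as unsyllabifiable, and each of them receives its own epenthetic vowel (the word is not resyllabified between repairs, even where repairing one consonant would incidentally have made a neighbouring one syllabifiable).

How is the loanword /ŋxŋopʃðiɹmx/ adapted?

walwopʃðiɹmala

Substitution: /ŋ/ → /w/, /x/ → /l/, giving /wlwopʃðiɹml/.
Syllabifying with onset maximization leaves /w/, /m/, /l/ stranded (at most one coda consonant is licensed; onsets may contain at most 2 consonants).
Epenthesis after each stranded consonant: /w/ → /wa/, /m/ → /ma/, /l/ → /la/.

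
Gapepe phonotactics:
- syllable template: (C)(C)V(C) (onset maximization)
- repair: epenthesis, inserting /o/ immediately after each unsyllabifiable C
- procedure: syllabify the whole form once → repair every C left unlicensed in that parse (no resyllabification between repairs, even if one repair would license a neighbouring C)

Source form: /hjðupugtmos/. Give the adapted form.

Under (C)(C)V(C), the unsyllabifiable consonants are /h/ (at most one coda consonant is licensed; onsets may contain at most 2 consonants).
Each unlicensed consonant becomes the onset of a new syllable: /h/ → /ho/.

hojðupugtmos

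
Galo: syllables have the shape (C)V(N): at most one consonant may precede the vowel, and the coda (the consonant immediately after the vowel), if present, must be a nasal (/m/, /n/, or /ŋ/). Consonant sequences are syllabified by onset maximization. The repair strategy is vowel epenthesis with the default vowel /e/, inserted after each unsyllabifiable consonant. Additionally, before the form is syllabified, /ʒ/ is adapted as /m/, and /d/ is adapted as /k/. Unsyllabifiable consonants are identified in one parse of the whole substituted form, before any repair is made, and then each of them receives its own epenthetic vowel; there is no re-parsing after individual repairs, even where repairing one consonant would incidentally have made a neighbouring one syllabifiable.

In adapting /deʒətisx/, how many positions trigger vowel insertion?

After substitution the input is /kemətisx/.
The unsyllabifiable consonants are /s/, /x/; each receives one epenthetic vowel.

2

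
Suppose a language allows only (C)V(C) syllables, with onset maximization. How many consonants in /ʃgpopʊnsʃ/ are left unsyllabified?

4

The consonants /ʃ/, /g/, /s/, /ʃ/ cannot be parsed into a legal (C)V(C) syllable (at most one coda consonant is licensed; onsets are limited to one consonant).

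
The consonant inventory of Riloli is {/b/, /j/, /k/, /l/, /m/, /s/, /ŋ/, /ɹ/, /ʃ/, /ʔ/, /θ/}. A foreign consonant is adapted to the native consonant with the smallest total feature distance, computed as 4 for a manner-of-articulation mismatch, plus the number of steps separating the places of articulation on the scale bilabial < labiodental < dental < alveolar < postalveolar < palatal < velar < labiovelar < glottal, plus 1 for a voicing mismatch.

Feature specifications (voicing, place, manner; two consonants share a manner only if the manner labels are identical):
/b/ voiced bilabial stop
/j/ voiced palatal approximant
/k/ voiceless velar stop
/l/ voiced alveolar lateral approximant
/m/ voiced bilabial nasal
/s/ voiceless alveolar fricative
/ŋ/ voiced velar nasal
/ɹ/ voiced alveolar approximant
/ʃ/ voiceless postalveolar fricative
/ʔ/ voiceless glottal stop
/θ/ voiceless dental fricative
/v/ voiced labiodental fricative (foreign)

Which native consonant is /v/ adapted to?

/θ/ is closest: same manner (fricative), place distance 1 (labiodental→dental), voicing differs (+1); total 2. Next closest is /s/ at distance 3.

θ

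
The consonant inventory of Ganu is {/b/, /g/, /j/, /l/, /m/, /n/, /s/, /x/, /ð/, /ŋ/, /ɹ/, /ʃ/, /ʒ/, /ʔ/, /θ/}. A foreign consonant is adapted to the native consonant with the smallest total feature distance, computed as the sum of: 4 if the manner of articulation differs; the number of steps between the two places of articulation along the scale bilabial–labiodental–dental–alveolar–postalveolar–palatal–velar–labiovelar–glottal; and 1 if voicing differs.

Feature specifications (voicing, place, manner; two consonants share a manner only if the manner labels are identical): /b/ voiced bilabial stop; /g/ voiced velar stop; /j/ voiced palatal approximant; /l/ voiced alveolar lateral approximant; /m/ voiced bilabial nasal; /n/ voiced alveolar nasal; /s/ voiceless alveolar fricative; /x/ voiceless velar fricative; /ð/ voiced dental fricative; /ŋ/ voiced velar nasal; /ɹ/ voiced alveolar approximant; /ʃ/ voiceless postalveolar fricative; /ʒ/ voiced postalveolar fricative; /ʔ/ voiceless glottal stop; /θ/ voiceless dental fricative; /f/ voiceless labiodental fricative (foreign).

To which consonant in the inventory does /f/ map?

/θ/ is closest: same manner (fricative), place distance 1 (labiodental→dental), same voicing; total 1. Next closest is /s/ at distance 2.

θ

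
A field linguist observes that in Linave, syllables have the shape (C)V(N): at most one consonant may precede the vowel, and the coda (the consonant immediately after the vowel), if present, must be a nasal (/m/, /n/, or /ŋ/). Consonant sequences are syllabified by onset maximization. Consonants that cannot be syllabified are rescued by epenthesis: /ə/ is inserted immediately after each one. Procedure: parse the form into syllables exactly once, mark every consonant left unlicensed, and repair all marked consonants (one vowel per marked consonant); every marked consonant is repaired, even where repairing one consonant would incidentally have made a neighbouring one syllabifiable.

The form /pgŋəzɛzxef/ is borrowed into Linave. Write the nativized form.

Syllabifying with onset maximization leaves /p/, /g/, /z/, /f/ stranded (only a nasal (/m/, /n/, or /ŋ/) is licensed in coda position; onsets are limited to one consonant).
Epenthesis after each stranded consonant: /p/ → /pə/, /g/ → /gə/, /z/ → /zə/, /f/ → /fə/.

pəgəŋəzɛzəxefə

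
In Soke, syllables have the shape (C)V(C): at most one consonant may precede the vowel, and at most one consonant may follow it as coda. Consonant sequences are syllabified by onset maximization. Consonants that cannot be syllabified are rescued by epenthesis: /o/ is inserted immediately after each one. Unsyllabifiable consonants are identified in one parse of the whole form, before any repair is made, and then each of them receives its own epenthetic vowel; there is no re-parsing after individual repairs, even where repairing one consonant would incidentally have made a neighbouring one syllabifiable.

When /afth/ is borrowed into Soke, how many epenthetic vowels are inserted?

2

The unsyllabifiable consonants are /t/, /h/; each receives one epenthetic vowel.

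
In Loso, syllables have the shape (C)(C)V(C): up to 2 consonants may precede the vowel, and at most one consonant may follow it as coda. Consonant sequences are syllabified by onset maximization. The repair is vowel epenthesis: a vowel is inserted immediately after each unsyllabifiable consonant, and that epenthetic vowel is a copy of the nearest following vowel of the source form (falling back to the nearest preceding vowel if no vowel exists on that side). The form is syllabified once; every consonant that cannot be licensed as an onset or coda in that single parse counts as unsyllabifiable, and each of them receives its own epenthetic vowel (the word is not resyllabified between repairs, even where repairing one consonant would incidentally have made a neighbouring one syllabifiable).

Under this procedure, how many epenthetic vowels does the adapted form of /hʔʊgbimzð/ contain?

The unsyllabifiable consonants are /z/, /ð/; each receives one epenthetic vowel.

2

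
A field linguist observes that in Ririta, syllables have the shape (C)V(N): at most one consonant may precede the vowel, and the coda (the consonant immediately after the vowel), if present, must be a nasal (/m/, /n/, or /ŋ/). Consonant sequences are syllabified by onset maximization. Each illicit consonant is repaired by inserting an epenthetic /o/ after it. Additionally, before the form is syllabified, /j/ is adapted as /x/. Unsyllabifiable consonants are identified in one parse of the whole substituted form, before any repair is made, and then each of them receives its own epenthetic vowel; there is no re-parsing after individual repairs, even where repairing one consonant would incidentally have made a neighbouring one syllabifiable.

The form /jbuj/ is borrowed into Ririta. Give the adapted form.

Substitution: /j/ → /x/, giving /xbux/.
Syllabifying with onset maximization leaves /x/, /x/ stranded (only a nasal (/m/, /n/, or /ŋ/) is licensed in coda position; onsets are limited to one consonant).
Epenthesis after each stranded consonant: /x/ → /xo/, /x/ → /xo/.

xobuxo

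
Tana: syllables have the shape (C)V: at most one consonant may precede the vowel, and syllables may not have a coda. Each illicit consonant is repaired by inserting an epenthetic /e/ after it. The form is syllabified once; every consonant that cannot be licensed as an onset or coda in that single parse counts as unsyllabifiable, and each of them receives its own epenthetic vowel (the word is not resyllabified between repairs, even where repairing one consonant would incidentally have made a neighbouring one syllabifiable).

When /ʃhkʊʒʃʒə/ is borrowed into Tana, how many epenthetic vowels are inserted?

The unsyllabifiable consonants are /ʃ/, /h/, /ʒ/, /ʃ/; each receives one epenthetic vowel.

4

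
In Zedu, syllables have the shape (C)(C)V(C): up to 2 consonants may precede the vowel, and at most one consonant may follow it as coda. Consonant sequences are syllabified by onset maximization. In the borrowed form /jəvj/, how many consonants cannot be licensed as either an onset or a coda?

Syllabifying with onset maximization leaves /j/ stranded (at most one coda consonant is licensed; onsets may contain at most 2 consonants).

1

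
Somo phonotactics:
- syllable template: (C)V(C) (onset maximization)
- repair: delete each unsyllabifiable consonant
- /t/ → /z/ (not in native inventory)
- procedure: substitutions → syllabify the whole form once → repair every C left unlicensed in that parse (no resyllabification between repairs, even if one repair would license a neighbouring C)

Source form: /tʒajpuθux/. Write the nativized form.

ʒajpuθux

Substitution: /t/ → /z/, giving /zʒajpuθux/.
Syllabifying with onset maximization leaves /z/ stranded (at most one coda consonant is licensed; onsets are limited to one consonant).
Deletion applies to /z/.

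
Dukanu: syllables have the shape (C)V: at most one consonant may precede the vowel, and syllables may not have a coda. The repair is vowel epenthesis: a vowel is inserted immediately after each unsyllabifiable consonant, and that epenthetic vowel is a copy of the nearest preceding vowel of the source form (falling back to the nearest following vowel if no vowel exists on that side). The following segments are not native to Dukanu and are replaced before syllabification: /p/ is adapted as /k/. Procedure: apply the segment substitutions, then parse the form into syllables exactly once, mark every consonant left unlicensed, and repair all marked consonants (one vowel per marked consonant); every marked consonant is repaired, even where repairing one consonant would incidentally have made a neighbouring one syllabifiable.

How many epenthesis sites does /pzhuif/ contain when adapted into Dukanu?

After substitution the input is /kzhuif/.
The unsyllabifiable consonants are /k/, /z/, /f/; each receives one epenthetic vowel.

3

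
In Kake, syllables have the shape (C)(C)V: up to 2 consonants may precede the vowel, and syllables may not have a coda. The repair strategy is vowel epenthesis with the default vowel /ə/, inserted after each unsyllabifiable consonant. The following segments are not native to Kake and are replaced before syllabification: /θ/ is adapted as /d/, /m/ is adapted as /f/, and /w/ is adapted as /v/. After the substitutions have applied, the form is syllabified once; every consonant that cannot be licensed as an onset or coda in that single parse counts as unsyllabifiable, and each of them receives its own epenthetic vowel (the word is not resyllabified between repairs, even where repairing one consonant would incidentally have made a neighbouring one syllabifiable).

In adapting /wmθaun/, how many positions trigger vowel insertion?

2

After substitution the input is /vfdaun/.
The unsyllabifiable consonants are /v/, /n/; each receives one epenthetic vowel.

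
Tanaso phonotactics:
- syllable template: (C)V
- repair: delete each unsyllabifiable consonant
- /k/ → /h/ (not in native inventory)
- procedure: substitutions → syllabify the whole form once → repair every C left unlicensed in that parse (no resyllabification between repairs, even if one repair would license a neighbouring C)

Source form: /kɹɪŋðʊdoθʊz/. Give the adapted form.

ɹɪðʊdoθʊ

Substitution: /k/ → /h/, giving /hɹɪŋðʊdoθʊz/.
Under (C)V, the unsyllabifiable consonants are /h/, /ŋ/, /z/ (no codas are permitted; onsets are limited to one consonant).
Deletion applies to /h/, /ŋ/, /z/.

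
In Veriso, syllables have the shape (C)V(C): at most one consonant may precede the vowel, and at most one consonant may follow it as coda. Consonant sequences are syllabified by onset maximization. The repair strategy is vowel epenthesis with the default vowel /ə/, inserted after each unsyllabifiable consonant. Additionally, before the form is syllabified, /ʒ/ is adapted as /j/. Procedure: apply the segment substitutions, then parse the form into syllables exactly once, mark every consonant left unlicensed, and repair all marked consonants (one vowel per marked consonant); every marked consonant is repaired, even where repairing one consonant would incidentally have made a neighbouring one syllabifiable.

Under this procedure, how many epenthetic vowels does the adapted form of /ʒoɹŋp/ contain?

2

After substitution the input is /joɹŋp/.
The unsyllabifiable consonants are /ŋ/, /p/; each receives one epenthetic vowel.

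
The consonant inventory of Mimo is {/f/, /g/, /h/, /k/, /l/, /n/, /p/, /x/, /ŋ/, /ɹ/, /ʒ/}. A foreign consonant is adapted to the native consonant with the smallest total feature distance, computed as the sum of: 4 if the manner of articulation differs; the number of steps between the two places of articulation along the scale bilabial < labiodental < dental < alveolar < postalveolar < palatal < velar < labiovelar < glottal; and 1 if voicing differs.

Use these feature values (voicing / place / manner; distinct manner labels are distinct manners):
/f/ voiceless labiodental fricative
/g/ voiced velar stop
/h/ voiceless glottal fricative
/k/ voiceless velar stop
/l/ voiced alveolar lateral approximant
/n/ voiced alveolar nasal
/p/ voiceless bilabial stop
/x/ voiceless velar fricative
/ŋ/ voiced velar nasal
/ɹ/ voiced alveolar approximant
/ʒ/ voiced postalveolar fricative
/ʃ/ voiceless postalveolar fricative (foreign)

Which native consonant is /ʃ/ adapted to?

ʒ

/ʒ/ is closest: same manner (fricative), place distance 0 (postalveolar→postalveolar), voicing differs (+1); total 1. Next closest is /x/ at distance 2.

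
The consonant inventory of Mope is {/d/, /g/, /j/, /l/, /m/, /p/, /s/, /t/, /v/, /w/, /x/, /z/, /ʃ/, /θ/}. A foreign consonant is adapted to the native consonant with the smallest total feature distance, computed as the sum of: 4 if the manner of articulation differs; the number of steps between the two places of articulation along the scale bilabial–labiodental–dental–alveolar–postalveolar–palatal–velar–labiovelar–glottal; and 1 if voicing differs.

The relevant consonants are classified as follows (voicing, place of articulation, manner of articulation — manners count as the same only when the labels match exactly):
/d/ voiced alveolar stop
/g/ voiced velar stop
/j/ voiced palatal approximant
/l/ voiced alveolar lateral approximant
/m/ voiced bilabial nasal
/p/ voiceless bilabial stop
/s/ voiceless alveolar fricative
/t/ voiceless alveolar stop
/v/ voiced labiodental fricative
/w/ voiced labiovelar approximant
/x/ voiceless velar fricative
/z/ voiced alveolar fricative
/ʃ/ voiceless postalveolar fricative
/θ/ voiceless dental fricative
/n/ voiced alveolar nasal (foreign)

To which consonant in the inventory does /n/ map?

/m/ is closest: same manner (nasal), place distance 3 (alveolar→bilabial), same voicing; total 3. Next closest is /d/ at distance 4.

m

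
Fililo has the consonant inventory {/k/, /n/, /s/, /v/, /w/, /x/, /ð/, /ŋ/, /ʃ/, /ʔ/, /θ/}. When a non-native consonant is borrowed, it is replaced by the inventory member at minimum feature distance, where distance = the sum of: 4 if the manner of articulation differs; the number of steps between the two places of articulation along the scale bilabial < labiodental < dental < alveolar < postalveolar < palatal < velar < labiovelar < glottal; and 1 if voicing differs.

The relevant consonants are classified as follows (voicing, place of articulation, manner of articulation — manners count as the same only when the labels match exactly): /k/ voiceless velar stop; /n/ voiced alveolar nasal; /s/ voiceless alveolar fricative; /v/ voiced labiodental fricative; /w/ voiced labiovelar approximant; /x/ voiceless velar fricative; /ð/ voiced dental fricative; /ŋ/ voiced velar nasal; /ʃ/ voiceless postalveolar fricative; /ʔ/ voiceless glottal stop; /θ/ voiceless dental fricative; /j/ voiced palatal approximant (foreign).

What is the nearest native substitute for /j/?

/w/ is closest: same manner (approximant), place distance 2 (palatal→labiovelar), same voicing; total 2. Next closest is /ŋ/ at distance 5.

w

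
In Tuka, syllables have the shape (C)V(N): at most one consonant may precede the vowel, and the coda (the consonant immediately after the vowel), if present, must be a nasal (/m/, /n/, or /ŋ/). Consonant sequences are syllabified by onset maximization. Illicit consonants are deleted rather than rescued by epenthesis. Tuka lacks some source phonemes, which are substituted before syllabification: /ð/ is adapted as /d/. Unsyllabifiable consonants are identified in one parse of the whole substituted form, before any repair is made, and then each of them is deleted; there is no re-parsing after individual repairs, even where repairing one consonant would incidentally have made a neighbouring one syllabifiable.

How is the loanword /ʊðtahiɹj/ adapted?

Substitution: /ð/ → /d/, giving /ʊdtahiɹj/.
Under (C)V(N), the unsyllabifiable consonants are /d/, /ɹ/, /j/ (only a nasal (/m/, /n/, or /ŋ/) is licensed in coda position; onsets are limited to one consonant).
Deletion applies to /d/, /ɹ/, /j/.

ʊtahi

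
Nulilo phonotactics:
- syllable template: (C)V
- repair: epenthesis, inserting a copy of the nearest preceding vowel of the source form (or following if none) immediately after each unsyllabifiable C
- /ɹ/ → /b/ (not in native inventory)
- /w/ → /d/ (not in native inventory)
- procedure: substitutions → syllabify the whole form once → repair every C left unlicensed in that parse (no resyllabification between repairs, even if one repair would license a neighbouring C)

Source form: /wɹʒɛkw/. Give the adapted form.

dɛbɛʒɛkɛdɛ

Substitution: /w/ → /d/, /ɹ/ → /b/, giving /dbʒɛkd/.
The consonants /d/, /b/, /k/, /d/ cannot be parsed into a legal (C)V syllable (no codas are permitted; onsets are limited to one consonant).
Each unlicensed consonant becomes the onset of a new syllable: /d/ → /dɛ/, /b/ → /bɛ/, /k/ → /kɛ/, /d/ → /dɛ/.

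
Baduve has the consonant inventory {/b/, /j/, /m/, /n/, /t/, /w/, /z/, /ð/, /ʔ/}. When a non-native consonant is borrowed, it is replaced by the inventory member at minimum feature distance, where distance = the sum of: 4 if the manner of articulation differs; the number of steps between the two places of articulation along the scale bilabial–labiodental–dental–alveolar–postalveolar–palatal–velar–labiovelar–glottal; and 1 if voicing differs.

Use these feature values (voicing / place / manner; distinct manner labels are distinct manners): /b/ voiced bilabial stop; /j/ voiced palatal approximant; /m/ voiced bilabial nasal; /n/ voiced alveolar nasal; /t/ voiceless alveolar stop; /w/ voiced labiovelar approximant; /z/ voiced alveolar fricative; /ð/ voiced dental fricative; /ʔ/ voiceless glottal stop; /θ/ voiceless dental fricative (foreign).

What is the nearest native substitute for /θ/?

ð

/ð/ is closest: same manner (fricative), place distance 0 (dental→dental), voicing differs (+1); total 1. Next closest is /z/ at distance 2.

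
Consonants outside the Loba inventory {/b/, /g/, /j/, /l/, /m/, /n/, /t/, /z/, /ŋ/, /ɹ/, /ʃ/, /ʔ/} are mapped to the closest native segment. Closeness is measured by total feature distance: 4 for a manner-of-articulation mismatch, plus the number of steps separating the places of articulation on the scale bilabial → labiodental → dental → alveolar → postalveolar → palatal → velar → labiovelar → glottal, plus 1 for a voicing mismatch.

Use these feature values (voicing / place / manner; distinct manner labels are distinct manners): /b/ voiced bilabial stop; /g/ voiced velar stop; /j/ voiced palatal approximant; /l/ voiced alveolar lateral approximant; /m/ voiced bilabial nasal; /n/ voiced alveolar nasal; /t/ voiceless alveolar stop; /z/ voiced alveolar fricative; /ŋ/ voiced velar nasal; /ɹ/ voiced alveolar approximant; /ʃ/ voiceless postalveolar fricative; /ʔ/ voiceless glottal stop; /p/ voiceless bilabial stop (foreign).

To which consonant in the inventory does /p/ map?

/b/ is closest: same manner (stop), place distance 0 (bilabial→bilabial), voicing differs (+1); total 1. Next closest is /t/ at distance 3.

b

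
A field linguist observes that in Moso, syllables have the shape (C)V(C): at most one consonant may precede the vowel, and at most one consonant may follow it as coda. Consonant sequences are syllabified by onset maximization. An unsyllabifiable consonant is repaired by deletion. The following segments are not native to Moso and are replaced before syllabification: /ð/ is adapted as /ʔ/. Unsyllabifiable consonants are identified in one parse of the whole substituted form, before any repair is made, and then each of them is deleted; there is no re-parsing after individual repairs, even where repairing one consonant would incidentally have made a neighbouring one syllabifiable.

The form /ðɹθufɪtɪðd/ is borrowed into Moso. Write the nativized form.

θufɪtɪʔ

Substitution: /ð/ → /ʔ/, giving /ʔɹθufɪtɪʔd/.
The consonants /ʔ/, /ɹ/, /d/ cannot be parsed into a legal (C)V(C) syllable (at most one coda consonant is licensed; onsets are limited to one consonant).
Deleting the stranded consonants removes /ʔ/, /ɹ/, /d/.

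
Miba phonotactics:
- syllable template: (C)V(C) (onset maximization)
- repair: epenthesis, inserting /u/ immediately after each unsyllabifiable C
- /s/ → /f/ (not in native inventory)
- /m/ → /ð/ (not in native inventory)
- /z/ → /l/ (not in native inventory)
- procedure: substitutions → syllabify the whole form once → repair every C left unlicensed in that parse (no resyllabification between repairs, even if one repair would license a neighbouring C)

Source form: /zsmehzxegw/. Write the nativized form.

lufuðehluxegwu

Substitution: /z/ → /l/, /s/ → /f/, /m/ → /ð/, giving /lfðehlxegw/.
The consonants /l/, /f/, /l/, /w/ cannot be parsed into a legal (C)V(C) syllable (at most one coda consonant is licensed; onsets are limited to one consonant).
Each unlicensed consonant becomes the onset of a new syllable: /l/ → /lu/, /f/ → /fu/, /l/ → /lu/, /w/ → /wu/.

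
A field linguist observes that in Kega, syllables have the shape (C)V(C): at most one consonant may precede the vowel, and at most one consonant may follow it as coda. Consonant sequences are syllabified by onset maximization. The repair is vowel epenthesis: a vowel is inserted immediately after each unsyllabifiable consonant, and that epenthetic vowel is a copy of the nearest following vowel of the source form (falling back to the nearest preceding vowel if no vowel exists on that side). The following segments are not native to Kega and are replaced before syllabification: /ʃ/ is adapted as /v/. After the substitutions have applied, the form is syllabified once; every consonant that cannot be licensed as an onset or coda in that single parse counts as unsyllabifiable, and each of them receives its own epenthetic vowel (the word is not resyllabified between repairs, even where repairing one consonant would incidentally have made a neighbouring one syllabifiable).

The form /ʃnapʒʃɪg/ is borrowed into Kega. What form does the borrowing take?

vanapʒɪvɪg

Substitution: /ʃ/ → /v/, giving /vnapʒvɪg/.
Under (C)V(C), the unsyllabifiable consonants are /v/, /ʒ/ (at most one coda consonant is licensed; onsets are limited to one consonant).
Inserting the epenthetic vowel yields /v/ → /va/, /ʒ/ → /ʒɪ/.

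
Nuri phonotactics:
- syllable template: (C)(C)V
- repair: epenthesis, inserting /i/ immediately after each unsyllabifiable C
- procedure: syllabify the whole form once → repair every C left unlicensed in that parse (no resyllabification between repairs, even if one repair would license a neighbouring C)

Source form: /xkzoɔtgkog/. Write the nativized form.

The consonants /x/, /t/, /g/ cannot be parsed into a legal (C)(C)V syllable (no codas are permitted; onsets may contain at most 2 consonants).
Each unlicensed consonant becomes the onset of a new syllable: /x/ → /xi/, /t/ → /ti/, /g/ → /gi/.

xikzoɔtigkogi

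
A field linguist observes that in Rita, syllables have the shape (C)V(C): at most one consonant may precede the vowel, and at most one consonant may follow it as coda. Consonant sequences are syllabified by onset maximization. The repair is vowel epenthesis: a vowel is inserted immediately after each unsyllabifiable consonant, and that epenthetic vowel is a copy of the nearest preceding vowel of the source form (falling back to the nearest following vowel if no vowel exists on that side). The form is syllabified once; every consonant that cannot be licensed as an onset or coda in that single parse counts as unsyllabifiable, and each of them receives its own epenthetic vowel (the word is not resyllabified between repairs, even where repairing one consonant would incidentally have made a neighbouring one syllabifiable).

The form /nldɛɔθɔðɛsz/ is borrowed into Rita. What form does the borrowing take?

Syllabifying with onset maximization leaves /n/, /l/, /z/ stranded (at most one coda consonant is licensed; onsets are limited to one consonant).
Epenthesis after each stranded consonant: /n/ → /nɛ/, /l/ → /lɛ/, /z/ → /zɛ/.

nɛlɛdɛɔθɔðɛszɛ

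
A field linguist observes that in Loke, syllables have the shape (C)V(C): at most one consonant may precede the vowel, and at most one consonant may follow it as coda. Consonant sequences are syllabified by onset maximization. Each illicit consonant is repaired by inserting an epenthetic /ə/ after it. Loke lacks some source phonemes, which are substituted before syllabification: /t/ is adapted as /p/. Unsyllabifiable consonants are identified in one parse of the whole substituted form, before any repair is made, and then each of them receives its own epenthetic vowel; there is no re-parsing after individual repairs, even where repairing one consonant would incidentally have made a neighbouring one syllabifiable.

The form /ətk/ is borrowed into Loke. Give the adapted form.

əpkə

Substitution: /t/ → /p/, giving /əpk/.
Syllabifying with onset maximization leaves /k/ stranded (at most one coda consonant is licensed; onsets are limited to one consonant).
Inserting the epenthetic vowel yields /k/ → /kə/.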